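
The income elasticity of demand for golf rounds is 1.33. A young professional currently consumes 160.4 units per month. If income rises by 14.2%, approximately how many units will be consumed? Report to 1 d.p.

%ΔQ ≈ η × %ΔI = 1.33 × 14.2% = 18.886%.
New Q ≈ 160.4 × (1 + 0.18886) = 190.7.

190.7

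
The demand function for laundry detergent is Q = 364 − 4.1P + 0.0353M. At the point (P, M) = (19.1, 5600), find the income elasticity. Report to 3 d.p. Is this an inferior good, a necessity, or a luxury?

0.409 (necessity)

At P = 19.1, M = 5600: Q = 483.370.
Holding P constant, ∂Q/∂M = 0.0353.
η_M = (∂Q/∂M)·(M/Q) = 0.0353 × (5600/483.370) = 0.409.
Since 0 < η < 1, this is a necessity.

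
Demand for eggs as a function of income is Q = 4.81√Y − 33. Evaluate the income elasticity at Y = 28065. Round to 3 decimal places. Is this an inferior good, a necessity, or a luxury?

At Y = 28065: Q = 772.801.
dQ/dY = 4.81/(2√Y) = 0.014356 at this income.
η = (dQ/dY)·(Y/Q) = 0.014356 × (28065/772.801) = 0.521.
Since 0 < η < 1, the good is a necessity.

0.521 (necessity)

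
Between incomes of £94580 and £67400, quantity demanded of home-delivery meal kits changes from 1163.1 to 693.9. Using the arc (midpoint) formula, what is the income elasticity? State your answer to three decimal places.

ΔQ = 693.9 − 1163.1 = -469.2; midpoint Q̄ = (1163.1 + 693.9)/2 = 928.5.
ΔI = 67400 − 94580 = -27180; midpoint Ī = (94580 + 67400)/2 = 80990.
η = (ΔQ/Q̄) ÷ (ΔI/Ī) = (-469.2/928.5) ÷ (-27180/80990) = 1.506.

1.506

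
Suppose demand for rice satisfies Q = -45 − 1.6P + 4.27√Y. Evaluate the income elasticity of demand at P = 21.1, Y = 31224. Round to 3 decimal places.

0.558

At P = 21.1, Y = 31224: Q = 675.762.
Holding P constant, ∂Q/∂Y = 4.27/(2√Y) = 0.0120824.
η_Y = (∂Q/∂Y)·(Y/Q) = 0.0120824 × (31224/675.762) = 0.558.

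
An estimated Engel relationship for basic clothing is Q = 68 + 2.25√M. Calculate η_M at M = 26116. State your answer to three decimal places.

At M = 26116: Q = 431.610.
dQ/dM = 2.25/(2√M) = 0.00696144 at this income.
η = (dQ/dM)·(M/Q) = 0.00696144 × (26116/431.610) = 0.421.

0.421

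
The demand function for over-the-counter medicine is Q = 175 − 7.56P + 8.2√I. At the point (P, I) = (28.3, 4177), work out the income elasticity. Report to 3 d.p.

At P = 28.3, I = 4177: Q = 491.016.
Holding P constant, ∂Q/∂I = 8.2/(2√I) = 0.0634383.
η_I = (∂Q/∂I)·(I/Q) = 0.0634383 × (4177/491.016) = 0.540.

0.540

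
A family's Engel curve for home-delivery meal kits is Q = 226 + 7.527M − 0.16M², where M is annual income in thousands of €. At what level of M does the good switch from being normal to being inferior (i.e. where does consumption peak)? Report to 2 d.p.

dQ/dM = 7.527 − 0.32M.
The good is inferior where dQ/dM < 0. Setting dQ/dM = 0 gives M = 7.527 / 0.32 = 23.52.

23.52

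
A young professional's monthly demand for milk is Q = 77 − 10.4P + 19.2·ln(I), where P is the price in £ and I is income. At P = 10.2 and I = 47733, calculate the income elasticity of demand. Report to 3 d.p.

0.108

At P = 10.2, I = 47733: Q = 177.769.
Holding P constant, ∂Q/∂I = 19.2/I = 0.000402237.
η_I = (∂Q/∂I)·(I/Q) = 0.000402237 × (47733/177.769) = 0.108.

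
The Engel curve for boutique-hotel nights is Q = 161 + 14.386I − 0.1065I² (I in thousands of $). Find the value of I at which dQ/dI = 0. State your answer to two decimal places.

dQ/dI = 14.386 − 0.213I.
The good is inferior where dQ/dI < 0. Setting dQ/dI = 0 gives I = 14.386 / 0.213 = 67.54.

67.54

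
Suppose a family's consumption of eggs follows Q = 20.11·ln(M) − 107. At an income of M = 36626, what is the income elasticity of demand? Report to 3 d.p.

0.193

At M = 36626: Q = 104.326.
dQ/dM = 20.11/M = 0.000549064 at this income.
η = (dQ/dM)·(M/Q) = 0.000549064 × (36626/104.326) = 0.193.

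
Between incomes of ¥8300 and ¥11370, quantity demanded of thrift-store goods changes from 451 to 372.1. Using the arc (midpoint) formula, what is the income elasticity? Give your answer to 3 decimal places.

ΔQ = 372.1 − 451 = -78.9; midpoint Q̄ = (451 + 372.1)/2 = 411.55.
ΔI = 11370 − 8300 = 3070; midpoint Ī = (8300 + 11370)/2 = 9835.
η = (ΔQ/Q̄) ÷ (ΔI/Ī) = (-78.9/411.55) ÷ (3070/9835) = -0.614.

-0.614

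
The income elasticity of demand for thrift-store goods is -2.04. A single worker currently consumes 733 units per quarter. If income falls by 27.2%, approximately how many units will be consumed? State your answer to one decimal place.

%ΔQ ≈ η × %ΔI = -2.04 × (-27.2%) = 55.488%.
New Q ≈ 733 × (1 + 0.55488) = 1139.7.

1139.7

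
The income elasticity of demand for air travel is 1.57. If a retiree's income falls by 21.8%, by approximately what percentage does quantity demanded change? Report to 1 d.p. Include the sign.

%ΔQ ≈ η × %ΔI = 1.57 × (-21.8%) = -34.2%.

-34.2%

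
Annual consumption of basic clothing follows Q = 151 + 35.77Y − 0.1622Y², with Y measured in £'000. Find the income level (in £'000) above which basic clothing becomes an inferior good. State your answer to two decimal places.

110.27

dQ/dY = 35.77 − 0.3244Y.
The good is inferior where dQ/dY < 0. Setting dQ/dY = 0 gives Y = 35.77 / 0.3244 = 110.27.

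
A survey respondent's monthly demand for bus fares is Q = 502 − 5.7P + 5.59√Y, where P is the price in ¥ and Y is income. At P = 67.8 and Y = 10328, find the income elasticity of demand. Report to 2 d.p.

At P = 67.8, Y = 10328: Q = 683.634.
Holding P constant, ∂Q/∂Y = 5.59/(2√Y) = 0.0275026.
η_Y = (∂Q/∂Y)·(Y/Q) = 0.0275026 × (10328/683.634) = 0.42.

0.42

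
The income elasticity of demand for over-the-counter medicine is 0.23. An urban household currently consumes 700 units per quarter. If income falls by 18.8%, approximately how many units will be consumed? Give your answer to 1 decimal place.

%ΔQ ≈ η × %ΔI = 0.23 × (-18.8%) = -4.324%.
New Q ≈ 700 × (1 − 0.04324) = 669.7.

669.7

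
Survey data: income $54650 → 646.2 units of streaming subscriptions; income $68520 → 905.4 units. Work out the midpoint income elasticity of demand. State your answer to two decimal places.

ΔQ = 905.4 − 646.2 = 259.2; midpoint Q̄ = (646.2 + 905.4)/2 = 775.8.
ΔI = 68520 − 54650 = 13870; midpoint Ī = (54650 + 68520)/2 = 61585.
η = (ΔQ/Q̄) ÷ (ΔI/Ī) = (259.2/775.8) ÷ (13870/61585) = 1.48.

1.48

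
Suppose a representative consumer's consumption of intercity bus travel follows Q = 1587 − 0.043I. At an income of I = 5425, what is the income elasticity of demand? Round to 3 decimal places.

At I = 5425: Q = 1353.725.
dQ/dI = −0.043.
η = (dQ/dI)·(I/Q) = -0.043 × (5425/1353.725) = -0.172.

-0.172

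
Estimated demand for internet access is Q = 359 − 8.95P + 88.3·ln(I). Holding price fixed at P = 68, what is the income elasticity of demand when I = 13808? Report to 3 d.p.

0.149

At P = 68, I = 13808: Q = 592.164.
Holding P constant, ∂Q/∂I = 88.3/I = 0.00639484.
η_I = (∂Q/∂I)·(I/Q) = 0.00639484 × (13808/592.164) = 0.149.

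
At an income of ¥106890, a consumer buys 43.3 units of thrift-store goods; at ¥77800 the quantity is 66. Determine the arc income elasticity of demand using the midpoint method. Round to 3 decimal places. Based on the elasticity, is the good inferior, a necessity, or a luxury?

-1.319 (inferior good)

ΔQ = 66 − 43.3 = 22.7; midpoint Q̄ = (43.3 + 66)/2 = 54.65.
ΔI = 77800 − 106890 = -29090; midpoint Ī = (106890 + 77800)/2 = 92345.
η = (ΔQ/Q̄) ÷ (ΔI/Ī) = (22.7/54.65) ÷ (-29090/92345) = -1.319.
η < 0 ⇒ inferior good.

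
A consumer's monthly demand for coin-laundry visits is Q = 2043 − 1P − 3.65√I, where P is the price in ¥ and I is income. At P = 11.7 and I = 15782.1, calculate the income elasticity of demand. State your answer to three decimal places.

At P = 11.7, I = 15782.1: Q = 1572.762.
Holding P constant, ∂Q/∂I = -3.65/(2√I) = -0.0145272.
η_I = (∂Q/∂I)·(I/Q) = -0.0145272 × (15782.1/1572.762) = -0.146.

-0.146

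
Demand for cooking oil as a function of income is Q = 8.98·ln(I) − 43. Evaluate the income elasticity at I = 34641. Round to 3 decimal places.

At I = 34641: Q = 50.866.
dQ/dI = 8.98/I = 0.00025923 at this income.
η = (dQ/dI)·(I/Q) = 0.00025923 × (34641/50.866) = 0.177.

0.177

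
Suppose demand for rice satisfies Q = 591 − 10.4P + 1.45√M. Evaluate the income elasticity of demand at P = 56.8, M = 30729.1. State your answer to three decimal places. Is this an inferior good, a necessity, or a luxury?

At P = 56.8, M = 30729.1: Q = 254.461.
Holding P constant, ∂Q/∂M = 1.45/(2√M) = 0.00413583.
η_M = (∂Q/∂M)·(M/Q) = 0.00413583 × (30729.1/254.461) = 0.499.
Since 0 < η < 1, this is a necessity.

0.499 (necessity)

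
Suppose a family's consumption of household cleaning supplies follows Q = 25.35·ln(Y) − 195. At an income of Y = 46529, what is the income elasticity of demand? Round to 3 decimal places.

At Y = 46529: Q = 77.458.
dQ/dY = 25.35/Y = 0.000544822 at this income.
η = (dQ/dY)·(Y/Q) = 0.000544822 × (46529/77.458) = 0.327.

0.327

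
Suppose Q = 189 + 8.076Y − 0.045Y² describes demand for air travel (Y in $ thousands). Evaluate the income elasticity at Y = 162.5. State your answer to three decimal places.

At Y = 162.5: Q = 313.0688.
dQ/dY = 8.076 − 0.09Y = -6.54900.
η = (dQ/dY)·(Y/Q) = -6.54900 × (162.5/313.0688) = -3.399.

-3.399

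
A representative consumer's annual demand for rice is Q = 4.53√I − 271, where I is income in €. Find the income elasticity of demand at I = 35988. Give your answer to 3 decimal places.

0.730

At I = 35988: Q = 588.364.
dQ/dI = 4.53/(2√I) = 0.0119396 at this income.
η = (dQ/dI)·(I/Q) = 0.0119396 × (35988/588.364) = 0.730.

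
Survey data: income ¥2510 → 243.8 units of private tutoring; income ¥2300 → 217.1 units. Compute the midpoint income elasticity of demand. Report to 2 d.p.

1.33

ΔQ = 217.1 − 243.8 = -26.7; midpoint Q̄ = (243.8 + 217.1)/2 = 230.45.
ΔI = 2300 − 2510 = -210; midpoint Ī = (2510 + 2300)/2 = 2405.
η = (ΔQ/Q̄) ÷ (ΔI/Ī) = (-26.7/230.45) ÷ (-210/2405) = 1.33.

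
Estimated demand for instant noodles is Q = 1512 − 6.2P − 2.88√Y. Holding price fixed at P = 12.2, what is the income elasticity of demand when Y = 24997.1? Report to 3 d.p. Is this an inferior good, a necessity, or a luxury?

-0.232 (inferior good)

At P = 12.2, Y = 24997.1: Q = 981.018.
Holding P constant, ∂Q/∂Y = -2.88/(2√Y) = -0.00910789.
η_Y = (∂Q/∂Y)·(Y/Q) = -0.00910789 × (24997.1/981.018) = -0.232.
Since η < 0, this is an inferior good.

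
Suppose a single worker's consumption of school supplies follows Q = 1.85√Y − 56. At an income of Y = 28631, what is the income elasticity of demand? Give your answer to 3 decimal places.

At Y = 28631: Q = 257.033.
dQ/dY = 1.85/(2√Y) = 0.00546668 at this income.
η = (dQ/dY)·(Y/Q) = 0.00546668 × (28631/257.033) = 0.609.

0.609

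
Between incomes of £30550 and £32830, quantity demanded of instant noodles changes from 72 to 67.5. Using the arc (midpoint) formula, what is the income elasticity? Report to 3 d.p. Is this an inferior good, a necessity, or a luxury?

ΔQ = 67.5 − 72 = -4.5; midpoint Q̄ = (72 + 67.5)/2 = 69.75.
ΔI = 32830 − 30550 = 2280; midpoint Ī = (30550 + 32830)/2 = 31690.
η = (ΔQ/Q̄) ÷ (ΔI/Ī) = (-4.5/69.75) ÷ (2280/31690) = -0.897.
η < 0 ⇒ inferior good.

-0.897 (inferior good)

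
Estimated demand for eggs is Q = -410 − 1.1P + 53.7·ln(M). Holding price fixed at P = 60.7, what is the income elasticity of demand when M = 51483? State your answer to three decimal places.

0.507

At P = 60.7, M = 51483: Q = 105.822.
Holding P constant, ∂Q/∂M = 53.7/M = 0.00104306.
η_M = (∂Q/∂M)·(M/Q) = 0.00104306 × (51483/105.822) = 0.507.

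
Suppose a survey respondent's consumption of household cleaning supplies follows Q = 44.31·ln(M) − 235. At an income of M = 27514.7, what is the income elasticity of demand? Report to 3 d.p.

At M = 27514.7: Q = 217.958.
dQ/dM = 44.31/M = 0.00161041 at this income.
η = (dQ/dM)·(M/Q) = 0.00161041 × (27514.7/217.958) = 0.203.

0.203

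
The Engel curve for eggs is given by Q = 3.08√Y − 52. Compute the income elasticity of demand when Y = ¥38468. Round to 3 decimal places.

0.547

At Y = 38468: Q = 552.088.
dQ/dY = 3.08/(2√Y) = 0.00785183 at this income.
η = (dQ/dY)·(Y/Q) = 0.00785183 × (38468/552.088) = 0.547.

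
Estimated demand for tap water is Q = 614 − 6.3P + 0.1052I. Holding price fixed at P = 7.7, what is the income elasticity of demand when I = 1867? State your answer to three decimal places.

0.258

At P = 7.7, I = 1867: Q = 761.898.
Holding P constant, ∂Q/∂I = 0.1052.
η_I = (∂Q/∂I)·(I/Q) = 0.1052 × (1867/761.898) = 0.258.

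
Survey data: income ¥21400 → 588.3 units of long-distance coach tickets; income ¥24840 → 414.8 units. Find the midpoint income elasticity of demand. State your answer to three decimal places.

ΔQ = 414.8 − 588.3 = -173.5; midpoint Q̄ = (588.3 + 414.8)/2 = 501.55.
ΔI = 24840 − 21400 = 3440; midpoint Ī = (21400 + 24840)/2 = 23120.
η = (ΔQ/Q̄) ÷ (ΔI/Ī) = (-173.5/501.55) ÷ (3440/23120) = -2.325.

-2.325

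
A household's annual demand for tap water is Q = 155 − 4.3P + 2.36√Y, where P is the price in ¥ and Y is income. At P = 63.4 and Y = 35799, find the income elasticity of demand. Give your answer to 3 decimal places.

0.679

At P = 63.4, Y = 35799: Q = 328.907.
Holding P constant, ∂Q/∂Y = 2.36/(2√Y) = 0.00623658.
η_Y = (∂Q/∂Y)·(Y/Q) = 0.00623658 × (35799/328.907) = 0.679.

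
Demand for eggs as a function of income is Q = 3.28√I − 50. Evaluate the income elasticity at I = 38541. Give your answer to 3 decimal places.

At I = 38541: Q = 593.925.
dQ/dI = 3.28/(2√I) = 0.00835377 at this income.
η = (dQ/dI)·(I/Q) = 0.00835377 × (38541/593.925) = 0.542.

0.542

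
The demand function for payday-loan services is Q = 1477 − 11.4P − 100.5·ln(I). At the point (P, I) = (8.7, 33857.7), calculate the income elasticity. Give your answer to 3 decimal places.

-0.305

At P = 8.7, I = 33857.7: Q = 329.613.
Holding P constant, ∂Q/∂I = -100.5/I = -0.00296831.
η_I = (∂Q/∂I)·(I/Q) = -0.00296831 × (33857.7/329.613) = -0.305.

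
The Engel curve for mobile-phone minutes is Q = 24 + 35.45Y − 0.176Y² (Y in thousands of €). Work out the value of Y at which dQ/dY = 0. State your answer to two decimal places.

100.71

dQ/dY = 35.45 − 0.352Y.
The good is inferior where dQ/dY < 0. Setting dQ/dY = 0 gives Y = 35.45 / 0.352 = 100.71.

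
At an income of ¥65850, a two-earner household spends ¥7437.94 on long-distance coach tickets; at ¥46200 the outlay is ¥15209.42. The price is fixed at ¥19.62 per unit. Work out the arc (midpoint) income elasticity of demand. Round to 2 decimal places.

With a constant price, Q₁ = 7437.94/19.62 = 379.100 and Q₂ = 15209.42/19.62 = 775.200 (equivalently, work directly with expenditure since P cancels).
Midpoint %ΔQ = (15209.42 − 7437.94)/11323.68 = 0.68630; midpoint %ΔI = (46200 − 65850)/56025 = -0.35074.
η = 0.68630 / -0.35074 = -1.96.

-1.96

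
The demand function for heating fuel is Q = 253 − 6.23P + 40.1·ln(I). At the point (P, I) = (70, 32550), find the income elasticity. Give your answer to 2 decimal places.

At P = 70, I = 32550: Q = 233.560.
Holding P constant, ∂Q/∂I = 40.1/I = 0.00123195.
η_I = (∂Q/∂I)·(I/Q) = 0.00123195 × (32550/233.560) = 0.17.

0.17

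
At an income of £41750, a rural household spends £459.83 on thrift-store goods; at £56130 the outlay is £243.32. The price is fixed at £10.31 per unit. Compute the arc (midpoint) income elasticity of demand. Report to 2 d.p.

With a constant price, Q₁ = 459.83/10.31 = 44.600 and Q₂ = 243.32/10.31 = 23.600 (equivalently, work directly with expenditure since P cancels).
Midpoint %ΔQ = (243.32 − 459.83)/351.58 = -0.61583; midpoint %ΔI = (56130 − 41750)/48940 = 0.29383.
η = -0.61583 / 0.29383 = -2.10.

-2.10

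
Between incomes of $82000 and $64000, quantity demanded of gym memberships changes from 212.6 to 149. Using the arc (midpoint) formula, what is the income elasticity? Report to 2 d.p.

1.43

ΔQ = 149 − 212.6 = -63.6; midpoint Q̄ = (212.6 + 149)/2 = 180.8.
ΔI = 64000 − 82000 = -18000; midpoint Ī = (82000 + 64000)/2 = 73000.
η = (ΔQ/Q̄) ÷ (ΔI/Ī) = (-63.6/180.8) ÷ (-18000/73000) = 1.43.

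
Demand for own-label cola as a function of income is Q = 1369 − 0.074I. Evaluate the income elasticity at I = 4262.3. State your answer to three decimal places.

-0.299

At I = 4262.3: Q = 1053.590.
dQ/dI = −0.074.
η = (dQ/dI)·(I/Q) = -0.074 × (4262.3/1053.590) = -0.299.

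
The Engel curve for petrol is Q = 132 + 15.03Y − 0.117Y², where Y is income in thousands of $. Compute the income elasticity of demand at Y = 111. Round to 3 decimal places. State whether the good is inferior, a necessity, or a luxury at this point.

At Y = 111: Q = 358.7730.
dQ/dY = 15.03 − 0.234Y = -10.94400.
η = (dQ/dY)·(Y/Q) = -10.94400 × (111/358.7730) = -3.386.
η < 0 ⇒ inferior good.

-3.386 (inferior good)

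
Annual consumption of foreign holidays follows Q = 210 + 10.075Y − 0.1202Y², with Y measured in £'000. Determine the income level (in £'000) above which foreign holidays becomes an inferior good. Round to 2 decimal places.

dQ/dY = 10.075 − 0.2404Y.
The good is inferior where dQ/dY < 0. Setting dQ/dY = 0 gives Y = 10.075 / 0.2404 = 41.91.

41.91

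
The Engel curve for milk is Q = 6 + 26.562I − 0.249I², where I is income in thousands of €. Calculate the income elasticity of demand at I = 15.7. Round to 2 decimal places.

At I = 15.7: Q = 361.6474.
dQ/dI = 26.562 − 0.498I = 18.74340.
η = (dQ/dI)·(I/Q) = 18.74340 × (15.7/361.6474) = 0.81.

0.81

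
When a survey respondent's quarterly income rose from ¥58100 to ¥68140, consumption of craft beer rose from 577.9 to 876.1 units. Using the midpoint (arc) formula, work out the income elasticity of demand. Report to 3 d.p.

2.579

ΔQ = 876.1 − 577.9 = 298.2; midpoint Q̄ = (577.9 + 876.1)/2 = 727.
ΔI = 68140 − 58100 = 10040; midpoint Ī = (58100 + 68140)/2 = 63120.
η = (ΔQ/Q̄) ÷ (ΔI/Ī) = (298.2/727) ÷ (10040/63120) = 2.579.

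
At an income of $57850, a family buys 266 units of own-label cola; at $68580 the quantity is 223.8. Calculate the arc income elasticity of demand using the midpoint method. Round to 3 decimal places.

ΔQ = 223.8 − 266 = -42.2; midpoint Q̄ = (266 + 223.8)/2 = 244.9.
ΔI = 68580 − 57850 = 10730; midpoint Ī = (57850 + 68580)/2 = 63215.
η = (ΔQ/Q̄) ÷ (ΔI/Ī) = (-42.2/244.9) ÷ (10730/63215) = -1.015.

-1.015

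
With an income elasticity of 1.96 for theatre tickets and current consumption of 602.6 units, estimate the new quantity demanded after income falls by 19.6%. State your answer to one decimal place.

%ΔQ ≈ η × %ΔI = 1.96 × (-19.6%) = -38.416%.
New Q ≈ 602.6 × (1 − 0.38416) = 371.1.

371.1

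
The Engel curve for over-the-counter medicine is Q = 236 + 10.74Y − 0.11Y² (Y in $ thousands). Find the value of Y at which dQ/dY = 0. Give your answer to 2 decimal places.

dQ/dY = 10.74 − 0.22Y.
The good is inferior where dQ/dY < 0. Setting dQ/dY = 0 gives Y = 10.74 / 0.22 = 48.82.

48.82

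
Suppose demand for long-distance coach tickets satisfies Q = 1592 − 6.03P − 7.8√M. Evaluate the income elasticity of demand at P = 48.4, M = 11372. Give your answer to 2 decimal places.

At P = 48.4, M = 11372: Q = 468.359.
Holding P constant, ∂Q/∂M = -7.8/(2√M) = -0.0365718.
η_M = (∂Q/∂M)·(M/Q) = -0.0365718 × (11372/468.359) = -0.89.

-0.89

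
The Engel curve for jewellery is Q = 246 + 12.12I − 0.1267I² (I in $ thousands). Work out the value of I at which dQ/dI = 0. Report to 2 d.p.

dQ/dI = 12.12 − 0.2534I.
The good is inferior where dQ/dI < 0. Setting dQ/dI = 0 gives I = 12.12 / 0.2534 = 47.83.

47.83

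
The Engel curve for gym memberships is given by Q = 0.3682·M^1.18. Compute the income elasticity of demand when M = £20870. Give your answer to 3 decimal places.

1.180

For Q = A·M^β the income elasticity is constant and equal to β.
Here β = 1.18, so η = 1.180.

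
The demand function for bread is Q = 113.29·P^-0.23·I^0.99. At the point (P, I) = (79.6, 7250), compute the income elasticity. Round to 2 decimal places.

0.99

For a multiplicative demand Q = A·P^α·I^β, the income elasticity is β everywhere.
Here β = 0.99, so η = 0.99.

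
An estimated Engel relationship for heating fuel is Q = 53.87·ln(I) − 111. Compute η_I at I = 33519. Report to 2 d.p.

0.12

At I = 33519: Q = 450.318.
dQ/dI = 53.87/I = 0.00160715 at this income.
η = (dQ/dI)·(I/Q) = 0.00160715 × (33519/450.318) = 0.12.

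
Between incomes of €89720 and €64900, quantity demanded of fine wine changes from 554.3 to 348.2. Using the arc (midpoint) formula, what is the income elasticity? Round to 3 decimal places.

ΔQ = 348.2 − 554.3 = -206.1; midpoint Q̄ = (554.3 + 348.2)/2 = 451.25.
ΔI = 64900 − 89720 = -24820; midpoint Ī = (89720 + 64900)/2 = 77310.
η = (ΔQ/Q̄) ÷ (ΔI/Ī) = (-206.1/451.25) ÷ (-24820/77310) = 1.423.

1.423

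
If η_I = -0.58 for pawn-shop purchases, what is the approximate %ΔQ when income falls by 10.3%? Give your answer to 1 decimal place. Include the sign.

6.0%

%ΔQ ≈ η × %ΔI = -0.58 × (-10.3%) = 6.0%.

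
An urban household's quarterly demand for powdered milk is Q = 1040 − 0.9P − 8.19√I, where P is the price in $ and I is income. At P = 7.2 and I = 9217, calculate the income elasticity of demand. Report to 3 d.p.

At P = 7.2, I = 9217: Q = 247.237.
Holding P constant, ∂Q/∂I = -8.19/(2√I) = -0.0426539.
η_I = (∂Q/∂I)·(I/Q) = -0.0426539 × (9217/247.237) = -1.590.

-1.590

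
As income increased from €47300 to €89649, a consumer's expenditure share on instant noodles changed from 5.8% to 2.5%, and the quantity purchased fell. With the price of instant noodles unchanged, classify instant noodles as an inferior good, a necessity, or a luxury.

Quantity demanded falls as income rises, so η < 0.

inferior good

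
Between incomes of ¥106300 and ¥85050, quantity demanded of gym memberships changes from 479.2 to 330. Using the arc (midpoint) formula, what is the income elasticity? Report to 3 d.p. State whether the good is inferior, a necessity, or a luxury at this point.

1.660 (luxury)

ΔQ = 330 − 479.2 = -149.2; midpoint Q̄ = (479.2 + 330)/2 = 404.6.
ΔI = 85050 − 106300 = -21250; midpoint Ī = (106300 + 85050)/2 = 95675.
η = (ΔQ/Q̄) ÷ (ΔI/Ī) = (-149.2/404.6) ÷ (-21250/95675) = 1.660.
η > 1 ⇒ luxury.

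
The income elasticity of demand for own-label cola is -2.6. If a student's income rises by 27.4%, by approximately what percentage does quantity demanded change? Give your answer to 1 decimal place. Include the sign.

-71.2%

%ΔQ ≈ η × %ΔI = -2.6 × 27.4% = -71.2%.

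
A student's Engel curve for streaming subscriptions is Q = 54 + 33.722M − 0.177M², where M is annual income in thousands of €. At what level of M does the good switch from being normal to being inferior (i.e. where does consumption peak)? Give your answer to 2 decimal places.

dQ/dM = 33.722 − 0.354M.
The good is inferior where dQ/dM < 0. Setting dQ/dM = 0 gives M = 33.722 / 0.354 = 95.26.

95.26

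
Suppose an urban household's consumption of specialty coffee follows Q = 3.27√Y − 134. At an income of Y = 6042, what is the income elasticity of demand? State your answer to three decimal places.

At Y = 6042: Q = 120.178.
dQ/dY = 3.27/(2√Y) = 0.0210343 at this income.
η = (dQ/dY)·(Y/Q) = 0.0210343 × (6042/120.178) = 1.058.

1.058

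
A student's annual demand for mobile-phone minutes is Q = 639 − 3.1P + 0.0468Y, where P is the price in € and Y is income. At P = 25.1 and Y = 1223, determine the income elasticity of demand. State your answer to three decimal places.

0.093

At P = 25.1, Y = 1223: Q = 618.426.
Holding P constant, ∂Q/∂Y = 0.0468.
η_Y = (∂Q/∂Y)·(Y/Q) = 0.0468 × (1223/618.426) = 0.093.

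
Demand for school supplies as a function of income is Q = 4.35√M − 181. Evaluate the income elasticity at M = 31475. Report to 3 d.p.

At M = 31475: Q = 590.742.
dQ/dM = 4.35/(2√M) = 0.0122596 at this income.
η = (dQ/dM)·(M/Q) = 0.0122596 × (31475/590.742) = 0.653.

0.653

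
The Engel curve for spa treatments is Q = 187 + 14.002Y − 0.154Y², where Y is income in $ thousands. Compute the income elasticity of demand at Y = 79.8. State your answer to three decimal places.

-2.607

At Y = 79.8: Q = 323.6814.
dQ/dY = 14.002 − 0.308Y = -10.57640.
η = (dQ/dY)·(Y/Q) = -10.57640 × (79.8/323.6814) = -2.607.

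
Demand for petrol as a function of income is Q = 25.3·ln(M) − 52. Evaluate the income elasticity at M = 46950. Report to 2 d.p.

At M = 46950: Q = 220.148.
dQ/dM = 25.3/M = 0.000538871 at this income.
η = (dQ/dM)·(M/Q) = 0.000538871 × (46950/220.148) = 0.11.

0.11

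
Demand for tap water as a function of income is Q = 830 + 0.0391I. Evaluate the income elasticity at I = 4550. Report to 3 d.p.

At I = 4550: Q = 1007.905.
dQ/dI = 0.0391.
η = (dQ/dI)·(I/Q) = 0.0391 × (4550/1007.905) = 0.177.

0.177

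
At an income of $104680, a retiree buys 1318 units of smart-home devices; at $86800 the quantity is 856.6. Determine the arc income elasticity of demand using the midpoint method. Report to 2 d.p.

2.27

ΔQ = 856.6 − 1318 = -461.4; midpoint Q̄ = (1318 + 856.6)/2 = 1087.3.
ΔI = 86800 − 104680 = -17880; midpoint Ī = (104680 + 86800)/2 = 95740.
η = (ΔQ/Q̄) ÷ (ΔI/Ī) = (-461.4/1087.3) ÷ (-17880/95740) = 2.27.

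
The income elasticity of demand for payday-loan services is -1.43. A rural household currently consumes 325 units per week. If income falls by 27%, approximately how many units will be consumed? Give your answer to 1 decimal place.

%ΔQ ≈ η × %ΔI = -1.43 × (-27%) = 38.61%.
New Q ≈ 325 × (1 + 0.3861) = 450.5.

450.5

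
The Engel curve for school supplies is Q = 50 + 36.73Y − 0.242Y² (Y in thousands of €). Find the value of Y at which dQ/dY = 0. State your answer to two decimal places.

dQ/dY = 36.73 − 0.484Y.
The good is inferior where dQ/dY < 0. Setting dQ/dY = 0 gives Y = 36.73 / 0.484 = 75.89.

75.89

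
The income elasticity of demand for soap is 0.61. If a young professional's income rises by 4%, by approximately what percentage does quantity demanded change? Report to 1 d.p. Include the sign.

2.4%

%ΔQ ≈ η × %ΔI = 0.61 × 4% = 2.4%.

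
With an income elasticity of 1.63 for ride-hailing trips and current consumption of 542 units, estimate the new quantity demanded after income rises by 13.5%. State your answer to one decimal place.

%ΔQ ≈ η × %ΔI = 1.63 × 13.5% = 22.005%.
New Q ≈ 542 × (1 + 0.22005) = 661.3.

661.3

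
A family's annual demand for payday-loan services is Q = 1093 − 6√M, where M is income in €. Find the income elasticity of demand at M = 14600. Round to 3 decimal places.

At M = 14600: Q = 368.017.
dQ/dM = -6/(2√M) = -0.0248282 at this income.
η = (dQ/dM)·(M/Q) = -0.0248282 × (14600/368.017) = -0.985.

-0.985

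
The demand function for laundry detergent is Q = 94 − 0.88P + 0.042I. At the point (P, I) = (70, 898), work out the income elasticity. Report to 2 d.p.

At P = 70, I = 898: Q = 70.116.
Holding P constant, ∂Q/∂I = 0.042.
η_I = (∂Q/∂I)·(I/Q) = 0.042 × (898/70.116) = 0.54.

0.54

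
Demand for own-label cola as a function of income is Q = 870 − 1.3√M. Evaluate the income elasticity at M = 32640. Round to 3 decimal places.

-0.185

At M = 32640: Q = 635.135.
dQ/dM = -1.3/(2√M) = -0.00359781 at this income.
η = (dQ/dM)·(M/Q) = -0.00359781 × (32640/635.135) = -0.185.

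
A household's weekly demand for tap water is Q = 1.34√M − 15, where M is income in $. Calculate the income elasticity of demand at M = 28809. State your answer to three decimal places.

At M = 28809: Q = 212.441.
dQ/dM = 1.34/(2√M) = 0.0039474 at this income.
η = (dQ/dM)·(M/Q) = 0.0039474 × (28809/212.441) = 0.535.

0.535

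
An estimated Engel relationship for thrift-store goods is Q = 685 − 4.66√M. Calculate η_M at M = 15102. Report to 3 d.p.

-2.549

At M = 15102: Q = 112.332.
dQ/dM = -4.66/(2√M) = -0.01896 at this income.
η = (dQ/dM)·(M/Q) = -0.01896 × (15102/112.332) = -2.549.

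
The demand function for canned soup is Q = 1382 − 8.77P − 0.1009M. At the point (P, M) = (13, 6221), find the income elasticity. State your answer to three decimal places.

-0.980

At P = 13, M = 6221: Q = 640.291.
Holding P constant, ∂Q/∂M = −0.1009.
η_M = (∂Q/∂M)·(M/Q) = -0.1009 × (6221/640.291) = -0.980.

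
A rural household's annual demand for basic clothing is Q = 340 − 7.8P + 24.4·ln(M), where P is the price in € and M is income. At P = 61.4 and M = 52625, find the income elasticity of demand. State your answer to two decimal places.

At P = 61.4, M = 52625: Q = 126.331.
Holding P constant, ∂Q/∂M = 24.4/M = 0.000463658.
η_M = (∂Q/∂M)·(M/Q) = 0.000463658 × (52625/126.331) = 0.19.

0.19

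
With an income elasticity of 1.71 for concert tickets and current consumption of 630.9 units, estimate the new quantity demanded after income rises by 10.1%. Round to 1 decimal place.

%ΔQ ≈ η × %ΔI = 1.71 × 10.1% = 17.271%.
New Q ≈ 630.9 × (1 + 0.17271) = 739.9.

739.9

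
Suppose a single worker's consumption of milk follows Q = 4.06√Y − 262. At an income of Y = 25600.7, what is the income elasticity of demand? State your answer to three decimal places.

At Y = 25600.7: Q = 387.609.
dQ/dY = 4.06/(2√Y) = 0.0126873 at this income.
η = (dQ/dY)·(Y/Q) = 0.0126873 × (25600.7/387.609) = 0.838.

0.838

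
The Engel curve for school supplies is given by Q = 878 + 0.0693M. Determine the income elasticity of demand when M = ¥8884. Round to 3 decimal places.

0.412

At M = 8884: Q = 1493.661.
dQ/dM = 0.0693.
η = (dQ/dM)·(M/Q) = 0.0693 × (8884/1493.661) = 0.412.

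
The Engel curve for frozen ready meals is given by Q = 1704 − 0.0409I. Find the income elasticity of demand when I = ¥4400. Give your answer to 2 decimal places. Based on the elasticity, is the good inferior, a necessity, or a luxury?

At I = 4400: Q = 1524.040.
dQ/dI = −0.0409.
η = (dQ/dI)·(I/Q) = -0.0409 × (4400/1524.040) = -0.12.
Since η < 0, the good is an inferior good.

-0.12 (inferior good)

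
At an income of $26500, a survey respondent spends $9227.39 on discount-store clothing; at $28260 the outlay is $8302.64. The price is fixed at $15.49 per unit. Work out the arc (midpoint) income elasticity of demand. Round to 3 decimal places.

-1.641

With a constant price, Q₁ = 9227.39/15.49 = 595.700 and Q₂ = 8302.64/15.49 = 536.000 (equivalently, work directly with expenditure since P cancels).
Midpoint %ΔQ = (8302.64 − 9227.39)/8765.02 = -0.10550; midpoint %ΔI = (28260 − 26500)/27380 = 0.06428.
η = -0.10550 / 0.06428 = -1.641.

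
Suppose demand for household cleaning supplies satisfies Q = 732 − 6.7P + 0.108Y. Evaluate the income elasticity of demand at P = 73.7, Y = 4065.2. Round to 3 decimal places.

At P = 73.7, Y = 4065.2: Q = 677.252.
Holding P constant, ∂Q/∂Y = 0.108.
η_Y = (∂Q/∂Y)·(Y/Q) = 0.108 × (4065.2/677.252) = 0.648.

0.648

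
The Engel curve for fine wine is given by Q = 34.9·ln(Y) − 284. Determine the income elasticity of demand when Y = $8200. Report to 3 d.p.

At Y = 8200: Q = 30.515.
dQ/dY = 34.9/Y = 0.0042561 at this income.
η = (dQ/dY)·(Y/Q) = 0.0042561 × (8200/30.515) = 1.144.

1.144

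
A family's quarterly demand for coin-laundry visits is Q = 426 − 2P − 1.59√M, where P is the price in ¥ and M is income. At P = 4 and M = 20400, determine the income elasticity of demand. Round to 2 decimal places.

At P = 4, M = 20400: Q = 190.903.
Holding P constant, ∂Q/∂M = -1.59/(2√M) = -0.00556611.
η_M = (∂Q/∂M)·(M/Q) = -0.00556611 × (20400/190.903) = -0.59.

-0.59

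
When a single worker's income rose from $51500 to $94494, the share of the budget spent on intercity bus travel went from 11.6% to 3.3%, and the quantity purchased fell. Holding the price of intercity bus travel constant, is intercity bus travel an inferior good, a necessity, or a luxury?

inferior good

Quantity demanded falls as income rises, so η < 0.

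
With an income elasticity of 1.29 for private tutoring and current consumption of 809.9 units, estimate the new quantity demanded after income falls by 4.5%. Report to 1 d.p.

%ΔQ ≈ η × %ΔI = 1.29 × (-4.5%) = -5.805%.
New Q ≈ 809.9 × (1 − 0.05805) = 762.9.

762.9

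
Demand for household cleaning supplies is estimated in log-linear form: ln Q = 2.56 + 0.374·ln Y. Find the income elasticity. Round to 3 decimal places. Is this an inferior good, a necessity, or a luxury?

0.374 (necessity)

In a log-linear demand, the coefficient on ln Y is the income elasticity.
So η = 0.374.
0 < η < 1 ⇒ necessity.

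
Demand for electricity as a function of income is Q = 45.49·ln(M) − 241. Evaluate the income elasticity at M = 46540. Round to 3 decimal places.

0.183

At M = 46540: Q = 247.930.
dQ/dM = 45.49/M = 0.000977439 at this income.
η = (dQ/dM)·(M/Q) = 0.000977439 × (46540/247.930) = 0.183.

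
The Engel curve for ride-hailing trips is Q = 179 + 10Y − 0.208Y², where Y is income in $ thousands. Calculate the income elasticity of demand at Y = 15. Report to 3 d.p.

0.200

At Y = 15: Q = 282.2000.
dQ/dY = 10 − 0.416Y = 3.76000.
η = (dQ/dY)·(Y/Q) = 3.76000 × (15/282.2000) = 0.200.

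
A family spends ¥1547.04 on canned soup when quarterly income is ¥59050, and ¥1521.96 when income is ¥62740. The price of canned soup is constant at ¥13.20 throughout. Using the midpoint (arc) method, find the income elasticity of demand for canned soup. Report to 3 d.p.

With a constant price, Q₁ = 1547.04/13.20 = 117.200 and Q₂ = 1521.96/13.20 = 115.300 (equivalently, work directly with expenditure since P cancels).
Midpoint %ΔQ = (1521.96 − 1547.04)/1534.50 = -0.01634; midpoint %ΔI = (62740 − 59050)/60895 = 0.06060.
η = -0.01634 / 0.06060 = -0.270.

-0.270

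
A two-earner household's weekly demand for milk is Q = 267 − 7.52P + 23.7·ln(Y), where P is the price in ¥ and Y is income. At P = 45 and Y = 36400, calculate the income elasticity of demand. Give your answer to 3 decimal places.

0.134

At P = 45, Y = 36400: Q = 177.505.
Holding P constant, ∂Q/∂Y = 23.7/Y = 0.000651099.
η_Y = (∂Q/∂Y)·(Y/Q) = 0.000651099 × (36400/177.505) = 0.134.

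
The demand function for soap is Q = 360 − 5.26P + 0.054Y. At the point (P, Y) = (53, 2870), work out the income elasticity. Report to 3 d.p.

0.656

At P = 53, Y = 2870: Q = 236.200.
Holding P constant, ∂Q/∂Y = 0.054.
η_Y = (∂Q/∂Y)·(Y/Q) = 0.054 × (2870/236.200) = 0.656.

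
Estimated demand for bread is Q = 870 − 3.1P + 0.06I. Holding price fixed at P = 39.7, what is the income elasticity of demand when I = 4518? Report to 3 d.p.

0.266

At P = 39.7, I = 4518: Q = 1018.010.
Holding P constant, ∂Q/∂I = 0.06.
η_I = (∂Q/∂I)·(I/Q) = 0.06 × (4518/1018.010) = 0.266.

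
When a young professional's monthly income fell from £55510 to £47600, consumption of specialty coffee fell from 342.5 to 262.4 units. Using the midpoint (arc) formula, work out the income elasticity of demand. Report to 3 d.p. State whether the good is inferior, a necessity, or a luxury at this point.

ΔQ = 262.4 − 342.5 = -80.1; midpoint Q̄ = (342.5 + 262.4)/2 = 302.45.
ΔI = 47600 − 55510 = -7910; midpoint Ī = (55510 + 47600)/2 = 51555.
η = (ΔQ/Q̄) ÷ (ΔI/Ī) = (-80.1/302.45) ÷ (-7910/51555) = 1.726.
η > 1 ⇒ luxury.

1.726 (luxury)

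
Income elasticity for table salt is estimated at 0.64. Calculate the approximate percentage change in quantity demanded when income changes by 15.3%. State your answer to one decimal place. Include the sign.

9.8%

%ΔQ ≈ η × %ΔI = 0.64 × 15.3% = 9.8%.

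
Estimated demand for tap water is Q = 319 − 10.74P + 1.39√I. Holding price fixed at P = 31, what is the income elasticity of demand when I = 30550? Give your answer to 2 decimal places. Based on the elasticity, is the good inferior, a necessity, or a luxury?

At P = 31, I = 30550: Q = 229.012.
Holding P constant, ∂Q/∂I = 1.39/(2√I) = 0.0039763.
η_I = (∂Q/∂I)·(I/Q) = 0.0039763 × (30550/229.012) = 0.53.
Since 0 < η < 1, this is a necessity.

0.53 (necessity)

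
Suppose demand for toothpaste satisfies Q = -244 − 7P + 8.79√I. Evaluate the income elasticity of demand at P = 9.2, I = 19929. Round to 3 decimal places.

0.665

At P = 9.2, I = 19929: Q = 932.485.
Holding P constant, ∂Q/∂I = 8.79/(2√I) = 0.0311327.
η_I = (∂Q/∂I)·(I/Q) = 0.0311327 × (19929/932.485) = 0.665.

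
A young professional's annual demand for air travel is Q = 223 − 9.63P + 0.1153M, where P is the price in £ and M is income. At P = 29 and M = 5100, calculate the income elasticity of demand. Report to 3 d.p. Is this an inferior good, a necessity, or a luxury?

At P = 29, M = 5100: Q = 531.760.
Holding P constant, ∂Q/∂M = 0.1153.
η_M = (∂Q/∂M)·(M/Q) = 0.1153 × (5100/531.760) = 1.106.
Since η > 1, this is a luxury.

1.106 (luxury)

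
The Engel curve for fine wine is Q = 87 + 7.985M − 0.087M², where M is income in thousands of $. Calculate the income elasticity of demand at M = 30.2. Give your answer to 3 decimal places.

At M = 30.2: Q = 248.7995.
dQ/dM = 7.985 − 0.174M = 2.73020.
η = (dQ/dM)·(M/Q) = 2.73020 × (30.2/248.7995) = 0.331.

0.331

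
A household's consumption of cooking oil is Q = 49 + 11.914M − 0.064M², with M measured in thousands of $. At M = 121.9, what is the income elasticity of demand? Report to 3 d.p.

At M = 121.9: Q = 550.3016.
dQ/dM = 11.914 − 0.128M = -3.68920.
η = (dQ/dM)·(M/Q) = -3.68920 × (121.9/550.3016) = -0.817.

-0.817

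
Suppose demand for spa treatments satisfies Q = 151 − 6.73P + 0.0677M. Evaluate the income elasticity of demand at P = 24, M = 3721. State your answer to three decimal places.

1.044

At P = 24, M = 3721: Q = 241.392.
Holding P constant, ∂Q/∂M = 0.0677.
η_M = (∂Q/∂M)·(M/Q) = 0.0677 × (3721/241.392) = 1.044.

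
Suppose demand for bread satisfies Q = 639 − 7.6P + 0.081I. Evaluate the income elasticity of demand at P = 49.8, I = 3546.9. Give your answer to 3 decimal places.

0.524

At P = 49.8, I = 3546.9: Q = 547.819.
Holding P constant, ∂Q/∂I = 0.081.
η_I = (∂Q/∂I)·(I/Q) = 0.081 × (3546.9/547.819) = 0.524.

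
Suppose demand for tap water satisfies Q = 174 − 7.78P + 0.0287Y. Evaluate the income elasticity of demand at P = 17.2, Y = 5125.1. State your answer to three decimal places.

At P = 17.2, Y = 5125.1: Q = 187.274.
Holding P constant, ∂Q/∂Y = 0.0287.
η_Y = (∂Q/∂Y)·(Y/Q) = 0.0287 × (5125.1/187.274) = 0.785.

0.785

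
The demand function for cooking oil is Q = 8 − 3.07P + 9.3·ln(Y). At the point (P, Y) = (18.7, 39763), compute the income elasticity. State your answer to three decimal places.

At P = 18.7, Y = 39763: Q = 49.084.
Holding P constant, ∂Q/∂Y = 9.3/Y = 0.000233886.
η_Y = (∂Q/∂Y)·(Y/Q) = 0.000233886 × (39763/49.084) = 0.189.

0.189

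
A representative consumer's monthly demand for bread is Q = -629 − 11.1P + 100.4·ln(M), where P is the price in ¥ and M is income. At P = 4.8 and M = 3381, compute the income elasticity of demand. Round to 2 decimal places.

At P = 4.8, M = 3381: Q = 133.563.
Holding P constant, ∂Q/∂M = 100.4/M = 0.0296954.
η_M = (∂Q/∂M)·(M/Q) = 0.0296954 × (3381/133.563) = 0.75.

0.75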